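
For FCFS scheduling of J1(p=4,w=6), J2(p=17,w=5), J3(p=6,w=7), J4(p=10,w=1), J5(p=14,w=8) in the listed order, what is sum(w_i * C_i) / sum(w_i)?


Completion times:
  J1: C=4, w×C=6×4=24
  J2: C=21, w×C=5×21=105
  J3: C=27, w×C=7×27=189
  J4: C=37, w×C=1×37=37
  J5: C=51, w×C=8×51=408
Sum w×C = 763
Sum w = 27
Weighted avg = 763/27
= 28.26


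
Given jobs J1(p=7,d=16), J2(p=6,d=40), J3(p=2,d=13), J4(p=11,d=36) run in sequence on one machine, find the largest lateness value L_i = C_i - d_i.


Lateness per job (L = C - d):
  J1: C=7, d=16, L=-9
  J2: C=13, d=40, L=-27
  J3: C=15, d=13, L=2
  J4: C=26, d=36, L=-10
Lmax = max(-9, -27, 2, -10)
= 2


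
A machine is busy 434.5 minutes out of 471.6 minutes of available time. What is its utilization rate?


Utilization = busy / total × 100
= 434.5 / 471.6 × 100
= 92.1%


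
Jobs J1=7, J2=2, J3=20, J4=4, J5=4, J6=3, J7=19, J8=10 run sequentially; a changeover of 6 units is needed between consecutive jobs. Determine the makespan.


Makespan = Σ processing + (n-1) × setup
= (7 + 2 + 20 + 4 + 4 + 3 + 19 + 10) + (8-1)×6
= 69 + 42
= 111 time units


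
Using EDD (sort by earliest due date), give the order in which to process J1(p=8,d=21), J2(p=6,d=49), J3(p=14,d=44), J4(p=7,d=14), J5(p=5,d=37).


EDD: sort by earliest due date
  J4: d=14, p=7
  J1: d=21, p=8
  J5: d=37, p=5
  J3: d=44, p=14
  J2: d=49, p=6
Order: J4 → J1 → J5 → J3 → J2


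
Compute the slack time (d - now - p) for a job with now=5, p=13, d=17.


Slack = due - current_time - processing
= 17 - 5 - 13
= -1


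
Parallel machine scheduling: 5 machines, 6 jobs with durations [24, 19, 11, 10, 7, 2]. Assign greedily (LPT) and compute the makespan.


Jobs (LPT sorted): [24, 19, 11, 10, 7, 2]
Machines: 5
  J=24 → Machine 1 (load: 0+24=24)
  J=19 → Machine 2 (load: 0+19=19)
  J=11 → Machine 3 (load: 0+11=11)
  J=10 → Machine 4 (load: 0+10=10)
  J=7 → Machine 5 (load: 0+7=7)
  J=2 → Machine 5 (load: 7+2=9)
Machine loads: [24, 19, 11, 10, 9]
Makespan = max = 24 time units


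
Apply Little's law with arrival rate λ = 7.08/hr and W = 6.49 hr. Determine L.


Little's law: L = λ × W
= 7.08 × 6.49
= 45.95


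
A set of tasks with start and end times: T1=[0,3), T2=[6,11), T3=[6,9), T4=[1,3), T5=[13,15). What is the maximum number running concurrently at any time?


Check each time point for overlaps:
  t=1: 2 tasks active (T1, T4)
Max concurrent = 2


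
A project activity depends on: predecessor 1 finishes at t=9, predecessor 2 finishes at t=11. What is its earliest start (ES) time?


ES = max of all predecessor completion times
Predecessors: [9, 11]
ES = max(9, 11)
= 11


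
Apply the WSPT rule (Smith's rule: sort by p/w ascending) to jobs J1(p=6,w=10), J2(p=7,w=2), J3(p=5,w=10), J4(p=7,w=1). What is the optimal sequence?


WSPT (Smith's rule): sort by p/w ascending
  J3: p/w = 5/10 = 0.500
  J1: p/w = 6/10 = 0.600
  J2: p/w = 7/2 = 3.500
  J4: p/w = 7/1 = 7.000
Order: J3 → J1 → J2 → J4


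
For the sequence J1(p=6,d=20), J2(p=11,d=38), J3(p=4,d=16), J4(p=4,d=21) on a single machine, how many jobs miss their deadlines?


Completion vs due date:
  J1: C=6, d=20 → on time
  J2: C=17, d=38 → on time
  J3: C=21, d=16 → TARDY
  J4: C=25, d=21 → TARDY
Tardy jobs: J3, J4
Count = 2


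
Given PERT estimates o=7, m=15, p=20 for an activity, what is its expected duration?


te = (o + 4m + p) / 6
= (7 + 4×15 + 20) / 6
= (7 + 60 + 20) / 6
= 87 / 6
= 14.50


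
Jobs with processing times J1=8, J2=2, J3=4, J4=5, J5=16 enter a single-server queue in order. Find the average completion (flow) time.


Completion times:
  J1: completes at 8
  J2: completes at 10
  J3: completes at 14
  J4: completes at 19
  J5: completes at 35
Sum = 86
Average = 86/5
= 17.20


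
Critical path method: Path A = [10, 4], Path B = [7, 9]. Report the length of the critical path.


Path A: 10 + 4 = 14
Path B: 7 + 9 = 16
Critical path = longest = max(14, 16)
= 16 (Path B)


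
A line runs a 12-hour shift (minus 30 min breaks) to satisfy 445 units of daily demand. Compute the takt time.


Available = 12×60 - 30 = 690 min
Takt time = 690 / 445
= 1.55 min/unit


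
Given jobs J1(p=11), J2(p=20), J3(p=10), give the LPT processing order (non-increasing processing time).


LPT: sort by longest processing time first
  J2: p=20
  J1: p=11
  J3: p=10
Order: J2 → J1 → J3


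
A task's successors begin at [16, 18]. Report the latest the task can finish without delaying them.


LF = min of all successor start times
Successors start at: [16, 18]
LF = min(16, 18)
= 16


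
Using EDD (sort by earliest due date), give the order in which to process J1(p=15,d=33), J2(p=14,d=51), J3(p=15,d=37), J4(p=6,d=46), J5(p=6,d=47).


EDD: sort by earliest due date
  J1: d=33, p=15
  J3: d=37, p=15
  J4: d=46, p=6
  J5: d=47, p=6
  J2: d=51, p=14
Order: J1 → J3 → J4 → J5 → J2


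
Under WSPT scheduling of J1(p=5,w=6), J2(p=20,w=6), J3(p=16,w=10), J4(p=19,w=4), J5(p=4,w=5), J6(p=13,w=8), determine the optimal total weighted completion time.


WSPT order (by p/w): J5 → J1 → J3 → J6 → J2 → J4
  J5: C=4, w·C=5×4=20
  J1: C=9, w·C=6×9=54
  J3: C=25, w·C=10×25=250
  J6: C=38, w·C=8×38=304
  J2: C=58, w·C=6×58=348
  J4: C=77, w·C=4×77=308
Σ w·C = 1284
= 1284


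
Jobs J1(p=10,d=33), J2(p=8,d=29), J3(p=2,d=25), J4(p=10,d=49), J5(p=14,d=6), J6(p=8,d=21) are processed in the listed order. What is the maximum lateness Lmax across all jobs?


Lateness per job (L = C - d):
  J1: C=10, d=33, L=-23
  J2: C=18, d=29, L=-11
  J3: C=20, d=25, L=-5
  J4: C=30, d=49, L=-19
  J5: C=44, d=6, L=38
  J6: C=52, d=21, L=31
Lmax = max(-23, -11, -5, -19, 38, 31)
= 38


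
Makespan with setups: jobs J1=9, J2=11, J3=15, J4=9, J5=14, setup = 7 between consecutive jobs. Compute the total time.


Makespan = Σ processing + (n-1) × setup
= (9 + 11 + 15 + 9 + 14) + (5-1)×7
= 58 + 28
= 86 time units


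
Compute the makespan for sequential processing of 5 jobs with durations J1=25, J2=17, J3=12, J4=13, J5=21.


Sequential makespan: sum all processing times
= 25 + 17 + 12 + 13 + 21
= 88 time units


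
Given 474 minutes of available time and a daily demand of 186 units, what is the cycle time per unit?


Cycle time = available time / demand
= 474 / 186
= 2.55 min/unit


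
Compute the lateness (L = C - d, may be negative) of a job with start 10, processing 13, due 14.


Completion = 10 + 13 = 23
Lateness = C - d = 23 - 14
= 9


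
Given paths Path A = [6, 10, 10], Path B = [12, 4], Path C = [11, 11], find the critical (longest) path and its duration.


Path A: 6 + 10 + 10 = 26
Path B: 12 + 4 = 16
Path C: 11 + 11 = 22
Critical path = longest = max(26, 16, 22)
= 26 (Path A)


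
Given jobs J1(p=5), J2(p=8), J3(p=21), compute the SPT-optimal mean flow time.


SPT order: J1 → J2 → J3
Completion times:
  J1: C=5
  J2: C=13
  J3: C=34
Sum = 52, n = 3
Mean flow = 52/3
= 17.33


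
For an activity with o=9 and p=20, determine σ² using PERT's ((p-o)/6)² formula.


σ² = ((p - o) / 6)² = (p - o)² / 36
= (20 - 9)² / 36
= 11² / 36
= 121 / 36
= 3.3611


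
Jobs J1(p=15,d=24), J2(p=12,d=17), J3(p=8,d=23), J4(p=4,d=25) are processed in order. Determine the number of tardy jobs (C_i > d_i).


Completion vs due date:
  J1: C=15, d=24 → on time
  J2: C=27, d=17 → TARDY
  J3: C=35, d=23 → TARDY
  J4: C=39, d=25 → TARDY
Tardy jobs: J2, J3, J4
Count = 3


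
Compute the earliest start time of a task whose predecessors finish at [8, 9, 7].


ES = max of all predecessor completion times
Predecessors: [8, 9, 7]
ES = max(8, 9, 7)
= 9


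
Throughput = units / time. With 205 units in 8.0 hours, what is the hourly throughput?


Throughput = units / time
= 205 / 8.0
= 25.6 units/hour


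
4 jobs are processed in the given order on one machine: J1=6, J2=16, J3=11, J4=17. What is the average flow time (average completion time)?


Completion times:
  J1: completes at 6
  J2: completes at 22
  J3: completes at 33
  J4: completes at 50
Sum = 111
Average = 111/4
= 27.75


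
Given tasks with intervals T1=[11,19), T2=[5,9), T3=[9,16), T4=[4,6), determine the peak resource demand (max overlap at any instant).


Check each time point for overlaps:
  t=5: 2 tasks active (T2, T4)
Max concurrent = 2


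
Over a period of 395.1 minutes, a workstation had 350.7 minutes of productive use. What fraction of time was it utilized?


Utilization = busy / total × 100
= 350.7 / 395.1 × 100
= 88.8%


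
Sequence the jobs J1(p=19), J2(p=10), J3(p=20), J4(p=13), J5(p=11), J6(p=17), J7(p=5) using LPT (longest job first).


LPT: sort by longest processing time first
  J3: p=20
  J1: p=19
  J6: p=17
  J4: p=13
  J5: p=11
  J2: p=10
  J7: p=5
Order: J3 → J1 → J6 → J4 → J5 → J2 → J7


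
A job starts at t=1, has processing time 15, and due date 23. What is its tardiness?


Completion = start + processing = 1 + 15 = 16
Tardiness = max(0, C - d) = max(0, 16 - 23)
= max(0, -7)
= 0


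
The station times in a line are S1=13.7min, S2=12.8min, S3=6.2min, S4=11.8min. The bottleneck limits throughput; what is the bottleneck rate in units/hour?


Bottleneck = longest station time
Station times: [13.7, 12.8, 6.2, 11.8]
Max = 13.7 min
Rate = 60 / 13.7
= 4.38 units/hour (bottleneck: 13.7min)


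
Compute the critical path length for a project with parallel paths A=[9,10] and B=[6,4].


Path A: 9 + 10 = 19
Path B: 6 + 4 = 10
Critical path = longest = max(19, 10)
= 19 (Path A)


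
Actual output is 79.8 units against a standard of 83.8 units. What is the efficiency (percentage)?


Efficiency = (actual / standard) × 100
= (79.8 / 83.8) × 100
= 95.2%


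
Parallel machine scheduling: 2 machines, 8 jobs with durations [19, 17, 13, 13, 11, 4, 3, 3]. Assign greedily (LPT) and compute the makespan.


Jobs (LPT sorted): [19, 17, 13, 13, 11, 4, 3, 3]
Machines: 2
  J=19 → Machine 1 (load: 0+19=19)
  J=17 → Machine 2 (load: 0+17=17)
  J=13 → Machine 2 (load: 17+13=30)
  J=13 → Machine 1 (load: 19+13=32)
  J=11 → Machine 2 (load: 30+11=41)
  J=4 → Machine 1 (load: 32+4=36)
  J=3 → Machine 1 (load: 36+3=39)
  J=3 → Machine 1 (load: 39+3=42)
Machine loads: [42, 41]
Makespan = max = 42 time units


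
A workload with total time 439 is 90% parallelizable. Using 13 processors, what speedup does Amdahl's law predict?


Amdahl's law: T_p = T × ((1-p) + p/N)
= 439 × ((1-0.9) + 0.9/13)
= 439 × (0.10 + 0.0692)
= 439 × 0.1692
= 74.29
Speedup = 439/74.29
= 5.91×


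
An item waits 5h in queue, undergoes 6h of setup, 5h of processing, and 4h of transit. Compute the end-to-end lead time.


Lead time = queue + setup + processing + transit
= 5 + 6 + 5 + 4
= 20 hours


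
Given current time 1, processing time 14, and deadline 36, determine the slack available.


Slack = due - current_time - processing
= 36 - 1 - 14
= 21


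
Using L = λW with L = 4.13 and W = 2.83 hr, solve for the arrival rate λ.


Little's law: L = λW → λ = L / W
= 4.13 / 2.83
= 1.46 per hour


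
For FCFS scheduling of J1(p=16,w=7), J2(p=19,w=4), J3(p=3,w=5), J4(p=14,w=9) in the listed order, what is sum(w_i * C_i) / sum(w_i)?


Completion times:
  J1: C=16, w×C=7×16=112
  J2: C=35, w×C=4×35=140
  J3: C=38, w×C=5×38=190
  J4: C=52, w×C=9×52=468
Sum w×C = 910
Sum w = 25
Weighted avg = 910/25
= 36.40


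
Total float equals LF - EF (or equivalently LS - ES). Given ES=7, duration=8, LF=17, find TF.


EF = ES + duration = 7 + 8 = 15
LS = LF - duration = 17 - 8 = 9
Total Float = LF - EF = 17 - 15
(or LS - ES = 9 - 7)
= 2


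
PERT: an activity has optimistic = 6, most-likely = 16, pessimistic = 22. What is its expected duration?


te = (o + 4m + p) / 6
= (6 + 4×16 + 22) / 6
= (6 + 64 + 22) / 6
= 92 / 6
= 15.33


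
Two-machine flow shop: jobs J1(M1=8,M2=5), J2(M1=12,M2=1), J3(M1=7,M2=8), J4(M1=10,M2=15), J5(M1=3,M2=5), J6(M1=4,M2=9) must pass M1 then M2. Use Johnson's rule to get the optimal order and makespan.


Johnson's rule:
Group 1 (M1≤M2, sort by M1): ['J5', 'J6', 'J3', 'J4']
Group 2 (M1>M2, sort desc M2): ['J1', 'J2']
Sequence: J5 → J6 → J3 → J4 → J1 → J2
Makespan calculation:
  J5: M1 done=3, M2 done=8
  J6: M1 done=7, M2 done=17
  J3: M1 done=14, M2 done=25
  J4: M1 done=24, M2 done=40
  J1: M1 done=32, M2 done=45
  J2: M1 done=44, M2 done=46
= Sequence: J5 → J6 → J3 → J4 → J1 → J2, Makespan: 46


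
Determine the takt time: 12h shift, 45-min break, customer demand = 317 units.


Available = 12×60 - 45 = 675 min
Takt time = 675 / 317
= 2.13 min/unit


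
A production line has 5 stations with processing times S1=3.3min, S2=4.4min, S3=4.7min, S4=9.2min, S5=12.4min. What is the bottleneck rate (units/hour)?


Bottleneck = longest station time
Station times: [3.3, 4.4, 4.7, 9.2, 12.4]
Max = 12.4 min
Rate = 60 / 12.4
= 4.84 units/hour (bottleneck: 12.4min)


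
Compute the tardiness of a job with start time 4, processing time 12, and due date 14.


Completion = start + processing = 4 + 12 = 16
Tardiness = max(0, C - d) = max(0, 16 - 14)
= max(0, 2)
= 2


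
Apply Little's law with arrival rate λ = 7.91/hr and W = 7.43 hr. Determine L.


Little's law: L = λ × W
= 7.91 × 7.43
= 58.77


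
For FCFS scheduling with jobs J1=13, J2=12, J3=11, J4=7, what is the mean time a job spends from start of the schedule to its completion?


Completion times:
  J1: completes at 13
  J2: completes at 25
  J3: completes at 36
  J4: completes at 43
Sum = 117
Average = 117/4
= 29.25


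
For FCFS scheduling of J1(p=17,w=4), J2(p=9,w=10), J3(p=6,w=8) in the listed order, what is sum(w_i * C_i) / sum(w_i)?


Completion times:
  J1: C=17, w×C=4×17=68
  J2: C=26, w×C=10×26=260
  J3: C=32, w×C=8×32=256
Sum w×C = 584
Sum w = 22
Weighted avg = 584/22
= 26.55


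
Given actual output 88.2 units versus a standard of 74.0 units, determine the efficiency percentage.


Efficiency = (actual / standard) × 100
= (88.2 / 74.0) × 100
= 119.2%


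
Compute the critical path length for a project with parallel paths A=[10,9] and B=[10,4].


Path A: 10 + 9 = 19
Path B: 10 + 4 = 14
Critical path = longest = max(19, 14)
= 19 (Path A)


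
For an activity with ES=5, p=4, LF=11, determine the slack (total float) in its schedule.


EF = ES + duration = 5 + 4 = 9
LS = LF - duration = 11 - 4 = 7
Total Float = LF - EF = 11 - 9
(or LS - ES = 7 - 5)
= 2


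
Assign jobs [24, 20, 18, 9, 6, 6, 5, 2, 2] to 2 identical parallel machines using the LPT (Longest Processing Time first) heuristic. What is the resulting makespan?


Jobs (LPT sorted): [24, 20, 18, 9, 6, 6, 5, 2, 2]
Machines: 2
  J=24 → Machine 1 (load: 0+24=24)
  J=20 → Machine 2 (load: 0+20=20)
  J=18 → Machine 2 (load: 20+18=38)
  J=9 → Machine 1 (load: 24+9=33)
  J=6 → Machine 1 (load: 33+6=39)
  J=6 → Machine 2 (load: 38+6=44)
  J=5 → Machine 1 (load: 39+5=44)
  J=2 → Machine 1 (load: 44+2=46)
  J=2 → Machine 2 (load: 44+2=46)
Machine loads: [46, 46]
Makespan = max = 46 time units


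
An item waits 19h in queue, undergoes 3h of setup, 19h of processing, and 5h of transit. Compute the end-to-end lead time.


Lead time = queue + setup + processing + transit
= 19 + 3 + 19 + 5
= 46 hours


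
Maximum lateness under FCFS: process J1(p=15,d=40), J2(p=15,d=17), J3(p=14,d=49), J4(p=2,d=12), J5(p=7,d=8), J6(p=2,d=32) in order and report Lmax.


Lateness per job (L = C - d):
  J1: C=15, d=40, L=-25
  J2: C=30, d=17, L=13
  J3: C=44, d=49, L=-5
  J4: C=46, d=12, L=34
  J5: C=53, d=8, L=45
  J6: C=55, d=32, L=23
Lmax = max(-25, 13, -5, 34, 45, 23)
= 45


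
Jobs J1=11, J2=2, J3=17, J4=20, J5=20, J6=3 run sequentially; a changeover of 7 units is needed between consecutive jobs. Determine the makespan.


Makespan = Σ processing + (n-1) × setup
= (11 + 2 + 17 + 20 + 20 + 3) + (6-1)×7
= 73 + 35
= 108 time units


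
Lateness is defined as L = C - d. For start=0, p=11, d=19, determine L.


Completion = 0 + 11 = 11
Lateness = C - d = 11 - 19
= -8


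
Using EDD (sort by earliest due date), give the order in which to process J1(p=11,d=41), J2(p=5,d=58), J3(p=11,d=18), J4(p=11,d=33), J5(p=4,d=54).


EDD: sort by earliest due date
  J3: d=18, p=11
  J4: d=33, p=11
  J1: d=41, p=11
  J5: d=54, p=4
  J2: d=58, p=5
Order: J3 → J4 → J1 → J5 → J2


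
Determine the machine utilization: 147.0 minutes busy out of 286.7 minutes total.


Utilization = busy / total × 100
= 147.0 / 286.7 × 100
= 51.3%


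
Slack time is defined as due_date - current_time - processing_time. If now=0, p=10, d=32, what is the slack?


Slack = due - current_time - processing
= 32 - 0 - 10
= 22


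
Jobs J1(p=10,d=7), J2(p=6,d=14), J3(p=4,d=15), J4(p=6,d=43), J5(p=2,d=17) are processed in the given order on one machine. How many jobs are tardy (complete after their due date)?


Completion vs due date:
  J1: C=10, d=7 → TARDY
  J2: C=16, d=14 → TARDY
  J3: C=20, d=15 → TARDY
  J4: C=26, d=43 → on time
  J5: C=28, d=17 → TARDY
Tardy jobs: J1, J2, J3, J5
Count = 4


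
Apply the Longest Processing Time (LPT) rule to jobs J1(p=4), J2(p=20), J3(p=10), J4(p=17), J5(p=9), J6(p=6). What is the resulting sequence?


LPT: sort by longest processing time first
  J2: p=20
  J4: p=17
  J3: p=10
  J5: p=9
  J6: p=6
  J1: p=4
Order: J2 → J4 → J3 → J5 → J6 → J1


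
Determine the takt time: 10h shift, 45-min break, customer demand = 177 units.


Available = 10×60 - 45 = 555 min
Takt time = 555 / 177
= 3.14 min/unit


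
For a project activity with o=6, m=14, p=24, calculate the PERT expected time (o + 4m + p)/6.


te = (o + 4m + p) / 6
= (6 + 4×14 + 24) / 6
= (6 + 56 + 24) / 6
= 86 / 6
= 14.33


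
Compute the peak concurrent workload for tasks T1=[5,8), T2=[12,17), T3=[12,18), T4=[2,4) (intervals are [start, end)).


Check each time point for overlaps:
  t=12: 2 tasks active (T2, T3)
Max concurrent = 2


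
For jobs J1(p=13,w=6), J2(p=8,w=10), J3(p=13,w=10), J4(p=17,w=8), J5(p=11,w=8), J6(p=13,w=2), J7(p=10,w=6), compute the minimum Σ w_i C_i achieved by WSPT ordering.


WSPT order (by p/w): J2 → J3 → J5 → J7 → J4 → J1 → J6
  J2: C=8, w·C=10×8=80
  J3: C=21, w·C=10×21=210
  J5: C=32, w·C=8×32=256
  J7: C=42, w·C=6×42=252
  J4: C=59, w·C=8×59=472
  J1: C=72, w·C=6×72=432
  J6: C=85, w·C=2×85=170
Σ w·C = 1872
= 1872


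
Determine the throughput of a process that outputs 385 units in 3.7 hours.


Throughput = units / time
= 385 / 3.7
= 104.1 units/hour


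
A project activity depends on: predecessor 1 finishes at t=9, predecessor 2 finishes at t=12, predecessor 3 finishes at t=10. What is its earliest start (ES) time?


ES = max of all predecessor completion times
Predecessors: [9, 12, 10]
ES = max(9, 12, 10)
= 12


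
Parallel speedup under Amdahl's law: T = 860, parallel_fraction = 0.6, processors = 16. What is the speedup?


Amdahl's law: T_p = T × ((1-p) + p/N)
= 860 × ((1-0.6) + 0.6/16)
= 860 × (0.40 + 0.0375)
= 860 × 0.4375
= 376.25
Speedup = 860/376.25
= 2.29×


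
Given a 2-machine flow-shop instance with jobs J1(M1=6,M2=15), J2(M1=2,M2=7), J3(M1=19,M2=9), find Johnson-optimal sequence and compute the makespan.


Johnson's rule:
Group 1 (M1≤M2, sort by M1): ['J2', 'J1']
Group 2 (M1>M2, sort desc M2): ['J3']
Sequence: J2 → J1 → J3
Makespan calculation:
  J2: M1 done=2, M2 done=9
  J1: M1 done=8, M2 done=24
  J3: M1 done=27, M2 done=36
= Sequence: J2 → J1 → J3, Makespan: 36


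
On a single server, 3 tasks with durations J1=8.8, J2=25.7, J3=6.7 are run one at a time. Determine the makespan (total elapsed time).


Sequential makespan: sum all processing times
= 8.8 + 25.7 + 6.7
= 41.2 time units


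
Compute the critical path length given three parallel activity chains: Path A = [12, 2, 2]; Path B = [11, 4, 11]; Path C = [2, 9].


Path A: 12 + 2 + 2 = 16
Path B: 11 + 4 + 11 = 26
Path C: 2 + 9 = 11
Critical path = longest = max(16, 26, 11)
= 26 (Path B)


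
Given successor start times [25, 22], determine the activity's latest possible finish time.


LF = min of all successor start times
Successors start at: [25, 22]
LF = min(25, 22)
= 22


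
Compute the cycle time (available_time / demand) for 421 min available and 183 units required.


Cycle time = available time / demand
= 421 / 183
= 2.30 min/unit


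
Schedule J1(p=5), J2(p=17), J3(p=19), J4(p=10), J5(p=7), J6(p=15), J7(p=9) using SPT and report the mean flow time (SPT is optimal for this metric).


SPT order: J1 → J5 → J7 → J4 → J6 → J2 → J3
Completion times:
  J1: C=5
  J5: C=12
  J7: C=21
  J4: C=31
  J6: C=46
  J2: C=63
  J3: C=82
Sum = 260, n = 7
Mean flow = 260/7
= 37.14


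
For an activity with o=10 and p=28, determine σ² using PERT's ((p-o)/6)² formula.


σ² = ((p - o) / 6)² = (p - o)² / 36
= (28 - 10)² / 36
= 18² / 36
= 324 / 36
= 9.0000


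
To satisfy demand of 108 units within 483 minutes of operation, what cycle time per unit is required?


Cycle time = available time / demand
= 483 / 108
= 4.47 min/unit


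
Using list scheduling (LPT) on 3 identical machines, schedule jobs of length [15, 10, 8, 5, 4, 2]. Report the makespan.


Jobs (LPT sorted): [15, 10, 8, 5, 4, 2]
Machines: 3
  J=15 → Machine 1 (load: 0+15=15)
  J=10 → Machine 2 (load: 0+10=10)
  J=8 → Machine 3 (load: 0+8=8)
  J=5 → Machine 3 (load: 8+5=13)
  J=4 → Machine 2 (load: 10+4=14)
  J=2 → Machine 3 (load: 13+2=15)
Machine loads: [15, 14, 15]
Makespan = max = 15 time units


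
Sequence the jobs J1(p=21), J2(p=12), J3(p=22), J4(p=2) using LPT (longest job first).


LPT: sort by longest processing time first
  J3: p=22
  J1: p=21
  J2: p=12
  J4: p=2
Order: J3 → J1 → J2 → J4


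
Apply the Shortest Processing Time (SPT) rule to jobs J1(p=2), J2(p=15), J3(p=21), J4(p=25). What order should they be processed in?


SPT: sort by shortest processing time
  J1: p=2
  J2: p=15
  J3: p=21
  J4: p=25
Order: J1 → J2 → J3 → J4


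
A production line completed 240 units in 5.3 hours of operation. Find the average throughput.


Throughput = units / time
= 240 / 5.3
= 45.3 units/hour


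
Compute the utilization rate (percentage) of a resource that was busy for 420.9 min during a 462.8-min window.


Utilization = busy / total × 100
= 420.9 / 462.8 × 100
= 90.9%


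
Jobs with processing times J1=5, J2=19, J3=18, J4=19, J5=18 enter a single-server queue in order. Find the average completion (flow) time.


Completion times:
  J1: completes at 5
  J2: completes at 24
  J3: completes at 42
  J4: completes at 61
  J5: completes at 79
Sum = 211
Average = 211/5
= 42.20


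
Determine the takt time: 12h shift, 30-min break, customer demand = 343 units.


Available = 12×60 - 30 = 690 min
Takt time = 690 / 343
= 2.01 min/unit


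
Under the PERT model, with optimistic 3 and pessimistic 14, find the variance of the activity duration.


σ² = ((p - o) / 6)² = (p - o)² / 36
= (14 - 3)² / 36
= 11² / 36
= 121 / 36
= 3.3611


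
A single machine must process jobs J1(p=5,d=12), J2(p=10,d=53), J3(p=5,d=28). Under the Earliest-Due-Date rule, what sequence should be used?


EDD: sort by earliest due date
  J1: d=12, p=5
  J3: d=28, p=5
  J2: d=53, p=10
Order: J1 → J3 → J2


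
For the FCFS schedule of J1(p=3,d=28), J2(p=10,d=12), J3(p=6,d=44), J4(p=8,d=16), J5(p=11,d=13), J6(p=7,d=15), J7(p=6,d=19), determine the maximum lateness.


Lateness per job (L = C - d):
  J1: C=3, d=28, L=-25
  J2: C=13, d=12, L=1
  J3: C=19, d=44, L=-25
  J4: C=27, d=16, L=11
  J5: C=38, d=13, L=25
  J6: C=45, d=15, L=30
  J7: C=51, d=19, L=32
Lmax = max(-25, 1, -25, 11, 25, 30, 32)
= 32


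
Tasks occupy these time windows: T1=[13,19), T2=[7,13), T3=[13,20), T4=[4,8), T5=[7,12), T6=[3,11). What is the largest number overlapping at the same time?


Check each time point for overlaps:
  t=7: 4 tasks active (T2, T4, T5, T6)
Max concurrent = 4


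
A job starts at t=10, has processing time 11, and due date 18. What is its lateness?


Completion = 10 + 11 = 21
Lateness = C - d = 21 - 18
= 3


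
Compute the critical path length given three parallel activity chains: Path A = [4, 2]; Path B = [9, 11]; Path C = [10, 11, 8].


Path A: 4 + 2 = 6
Path B: 9 + 11 = 20
Path C: 10 + 11 + 8 = 29
Critical path = longest = max(6, 20, 29)
= 29 (Path C)


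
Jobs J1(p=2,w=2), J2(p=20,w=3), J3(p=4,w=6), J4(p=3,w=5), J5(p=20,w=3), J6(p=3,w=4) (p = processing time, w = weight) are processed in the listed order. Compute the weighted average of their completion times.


Completion times:
  J1: C=2, w×C=2×2=4
  J2: C=22, w×C=3×22=66
  J3: C=26, w×C=6×26=156
  J4: C=29, w×C=5×29=145
  J5: C=49, w×C=3×49=147
  J6: C=52, w×C=4×52=208
Sum w×C = 726
Sum w = 23
Weighted avg = 726/23
= 31.57


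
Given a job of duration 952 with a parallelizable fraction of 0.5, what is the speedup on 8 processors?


Amdahl's law: T_p = T × ((1-p) + p/N)
= 952 × ((1-0.5) + 0.5/8)
= 952 × (0.50 + 0.0625)
= 952 × 0.5625
= 535.50
Speedup = 952/535.50
= 1.78×


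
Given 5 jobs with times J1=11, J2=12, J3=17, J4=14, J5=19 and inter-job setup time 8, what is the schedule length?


Makespan = Σ processing + (n-1) × setup
= (11 + 12 + 17 + 14 + 19) + (5-1)×8
= 73 + 32
= 105 time units


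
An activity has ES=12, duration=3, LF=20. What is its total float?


EF = ES + duration = 12 + 3 = 15
LS = LF - duration = 20 - 3 = 17
Total Float = LF - EF = 20 - 15
(or LS - ES = 17 - 12)
= 5


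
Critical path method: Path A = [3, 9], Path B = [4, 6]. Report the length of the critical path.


Path A: 3 + 9 = 12
Path B: 4 + 6 = 10
Critical path = longest = max(12, 10)
= 12 (Path A)


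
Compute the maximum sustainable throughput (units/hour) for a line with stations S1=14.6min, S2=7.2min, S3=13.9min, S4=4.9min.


Bottleneck = longest station time
Station times: [14.6, 7.2, 13.9, 4.9]
Max = 14.6 min
Rate = 60 / 14.6
= 4.11 units/hour (bottleneck: 14.6min)


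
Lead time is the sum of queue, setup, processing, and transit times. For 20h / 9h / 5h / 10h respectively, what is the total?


Lead time = queue + setup + processing + transit
= 20 + 9 + 5 + 10
= 44 hours


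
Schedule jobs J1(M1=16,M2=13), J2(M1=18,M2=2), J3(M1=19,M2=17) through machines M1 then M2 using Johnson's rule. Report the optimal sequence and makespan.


Johnson's rule:
Group 1 (M1≤M2, sort by M1): []
Group 2 (M1>M2, sort desc M2): ['J3', 'J1', 'J2']
Sequence: J3 → J1 → J2
Makespan calculation:
  J3: M1 done=19, M2 done=36
  J1: M1 done=35, M2 done=49
  J2: M1 done=53, M2 done=55
= Sequence: J3 → J1 → J2, Makespan: 55


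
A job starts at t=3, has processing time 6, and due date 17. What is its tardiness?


Completion = start + processing = 3 + 6 = 9
Tardiness = max(0, C - d) = max(0, 9 - 17)
= max(0, -8)
= 0


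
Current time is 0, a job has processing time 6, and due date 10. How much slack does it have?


Slack = due - current_time - processing
= 10 - 0 - 6
= 4


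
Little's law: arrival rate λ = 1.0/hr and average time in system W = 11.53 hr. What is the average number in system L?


Little's law: L = λ × W
= 1.0 × 11.53
= 11.53


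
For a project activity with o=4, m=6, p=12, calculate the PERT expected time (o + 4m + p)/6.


te = (o + 4m + p) / 6
= (4 + 4×6 + 12) / 6
= (4 + 24 + 12) / 6
= 40 / 6
= 6.67


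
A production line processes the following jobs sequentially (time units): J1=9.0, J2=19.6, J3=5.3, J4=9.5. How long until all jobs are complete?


Sequential makespan: sum all processing times
= 9.0 + 19.6 + 5.3 + 9.5
= 43.4 time units


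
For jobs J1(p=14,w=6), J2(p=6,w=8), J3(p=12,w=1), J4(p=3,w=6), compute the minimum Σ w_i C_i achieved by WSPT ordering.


WSPT order (by p/w): J4 → J2 → J1 → J3
  J4: C=3, w·C=6×3=18
  J2: C=9, w·C=8×9=72
  J1: C=23, w·C=6×23=138
  J3: C=35, w·C=1×35=35
Σ w·C = 263
= 263


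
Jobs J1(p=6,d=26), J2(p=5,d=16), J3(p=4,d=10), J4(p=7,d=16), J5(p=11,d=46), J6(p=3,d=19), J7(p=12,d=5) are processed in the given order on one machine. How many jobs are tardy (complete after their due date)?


Completion vs due date:
  J1: C=6, d=26 → on time
  J2: C=11, d=16 → on time
  J3: C=15, d=10 → TARDY
  J4: C=22, d=16 → TARDY
  J5: C=33, d=46 → on time
  J6: C=36, d=19 → TARDY
  J7: C=48, d=5 → TARDY
Tardy jobs: J3, J4, J6, J7
Count = 4


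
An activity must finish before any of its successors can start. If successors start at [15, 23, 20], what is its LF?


LF = min of all successor start times
Successors start at: [15, 23, 20]
LF = min(15, 23, 20)
= 15


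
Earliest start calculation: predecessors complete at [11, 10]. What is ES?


ES = max of all predecessor completion times
Predecessors: [11, 10]
ES = max(11, 10)
= 11


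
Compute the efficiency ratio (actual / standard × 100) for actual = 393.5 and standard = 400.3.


Efficiency = (actual / standard) × 100
= (393.5 / 400.3) × 100
= 98.3%


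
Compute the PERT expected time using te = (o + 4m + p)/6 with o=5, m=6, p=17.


te = (o + 4m + p) / 6
= (5 + 4×6 + 17) / 6
= (5 + 24 + 17) / 6
= 46 / 6
= 7.67


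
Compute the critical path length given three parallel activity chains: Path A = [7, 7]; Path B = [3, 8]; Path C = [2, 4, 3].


Path A: 7 + 7 = 14
Path B: 3 + 8 = 11
Path C: 2 + 4 + 3 = 9
Critical path = longest = max(14, 11, 9)
= 14 (Path A)


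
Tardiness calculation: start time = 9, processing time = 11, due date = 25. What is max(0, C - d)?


Completion = start + processing = 9 + 11 = 20
Tardiness = max(0, C - d) = max(0, 20 - 25)
= max(0, -5)
= 0


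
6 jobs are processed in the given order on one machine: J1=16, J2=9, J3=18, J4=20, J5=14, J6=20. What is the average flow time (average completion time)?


Completion times:
  J1: completes at 16
  J2: completes at 25
  J3: completes at 43
  J4: completes at 63
  J5: completes at 77
  J6: completes at 97
Sum = 321
Average = 321/6
= 53.50


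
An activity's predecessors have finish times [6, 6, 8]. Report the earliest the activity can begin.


ES = max of all predecessor completion times
Predecessors: [6, 6, 8]
ES = max(6, 6, 8)
= 8


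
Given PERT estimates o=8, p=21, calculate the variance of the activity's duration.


σ² = ((p - o) / 6)² = (p - o)² / 36
= (21 - 8)² / 36
= 13² / 36
= 169 / 36
= 4.6944


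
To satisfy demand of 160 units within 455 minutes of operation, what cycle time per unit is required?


Cycle time = available time / demand
= 455 / 160
= 2.84 min/unit


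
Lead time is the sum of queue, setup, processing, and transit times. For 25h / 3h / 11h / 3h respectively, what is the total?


Lead time = queue + setup + processing + transit
= 25 + 3 + 11 + 3
= 42 hours


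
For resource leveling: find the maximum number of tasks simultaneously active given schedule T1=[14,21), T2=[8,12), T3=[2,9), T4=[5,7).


Check each time point for overlaps:
  t=5: 2 tasks active (T3, T4)
Max concurrent = 2


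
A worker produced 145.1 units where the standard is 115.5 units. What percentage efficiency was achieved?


Efficiency = (actual / standard) × 100
= (145.1 / 115.5) × 100
= 125.6%


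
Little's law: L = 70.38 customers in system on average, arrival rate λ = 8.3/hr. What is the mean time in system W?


Little's law: L = λW → W = L / λ
= 70.38 / 8.3
= 8.48 hours


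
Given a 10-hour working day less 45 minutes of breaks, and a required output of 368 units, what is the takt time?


Available = 10×60 - 45 = 555 min
Takt time = 555 / 368
= 1.51 min/unit


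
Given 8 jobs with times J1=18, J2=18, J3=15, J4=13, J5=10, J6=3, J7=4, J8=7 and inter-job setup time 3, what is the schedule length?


Makespan = Σ processing + (n-1) × setup
= (18 + 18 + 15 + 13 + 10 + 3 + 4 + 7) + (8-1)×3
= 88 + 21
= 109 time units


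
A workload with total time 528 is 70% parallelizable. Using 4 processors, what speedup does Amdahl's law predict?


Amdahl's law: T_p = T × ((1-p) + p/N)
= 528 × ((1-0.7) + 0.7/4)
= 528 × (0.30 + 0.1750)
= 528 × 0.4750
= 250.80
Speedup = 528/250.80
= 2.11×


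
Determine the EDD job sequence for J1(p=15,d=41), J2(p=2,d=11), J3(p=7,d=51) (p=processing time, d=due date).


EDD: sort by earliest due date
  J2: d=11, p=2
  J1: d=41, p=15
  J3: d=51, p=7
Order: J2 → J1 → J3


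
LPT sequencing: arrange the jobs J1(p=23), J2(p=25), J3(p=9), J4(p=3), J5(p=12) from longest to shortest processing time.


LPT: sort by longest processing time first
  J2: p=25
  J1: p=23
  J5: p=12
  J3: p=9
  J4: p=3
Order: J2 → J1 → J5 → J3 → J4


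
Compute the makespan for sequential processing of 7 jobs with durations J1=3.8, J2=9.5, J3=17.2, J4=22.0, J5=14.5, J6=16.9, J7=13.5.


Sequential makespan: sum all processing times
= 3.8 + 9.5 + 17.2 + 22.0 + 14.5 + 16.9 + 13.5
= 97.4 time units


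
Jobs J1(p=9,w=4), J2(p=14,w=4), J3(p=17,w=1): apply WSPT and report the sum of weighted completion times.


WSPT order (by p/w): J1 → J2 → J3
  J1: C=9, w·C=4×9=36
  J2: C=23, w·C=4×23=92
  J3: C=40, w·C=1×40=40
Σ w·C = 168
= 168


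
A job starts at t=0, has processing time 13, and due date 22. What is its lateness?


Completion = 0 + 13 = 13
Lateness = C - d = 13 - 22
= -9


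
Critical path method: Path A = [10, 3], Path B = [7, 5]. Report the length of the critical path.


Path A: 10 + 3 = 13
Path B: 7 + 5 = 12
Critical path = longest = max(13, 12)
= 13 (Path A)


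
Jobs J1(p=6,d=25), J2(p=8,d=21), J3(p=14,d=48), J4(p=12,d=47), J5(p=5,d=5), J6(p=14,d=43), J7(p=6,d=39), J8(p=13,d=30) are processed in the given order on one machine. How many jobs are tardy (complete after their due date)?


Completion vs due date:
  J1: C=6, d=25 → on time
  J2: C=14, d=21 → on time
  J3: C=28, d=48 → on time
  J4: C=40, d=47 → on time
  J5: C=45, d=5 → TARDY
  J6: C=59, d=43 → TARDY
  J7: C=65, d=39 → TARDY
  J8: C=78, d=30 → TARDY
Tardy jobs: J5, J6, J7, J8
Count = 4


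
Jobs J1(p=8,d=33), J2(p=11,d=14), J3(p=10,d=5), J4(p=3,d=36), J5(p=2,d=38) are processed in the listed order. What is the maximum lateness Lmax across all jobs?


Lateness per job (L = C - d):
  J1: C=8, d=33, L=-25
  J2: C=19, d=14, L=5
  J3: C=29, d=5, L=24
  J4: C=32, d=36, L=-4
  J5: C=34, d=38, L=-4
Lmax = max(-25, 5, 24, -4, -4)
= 24


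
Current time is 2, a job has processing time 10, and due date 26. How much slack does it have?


Slack = due - current_time - processing
= 26 - 2 - 10
= 14


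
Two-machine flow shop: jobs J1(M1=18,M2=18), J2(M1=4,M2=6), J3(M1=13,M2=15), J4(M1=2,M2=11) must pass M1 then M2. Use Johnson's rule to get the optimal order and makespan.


Johnson's rule:
Group 1 (M1≤M2, sort by M1): ['J4', 'J2', 'J3', 'J1']
Group 2 (M1>M2, sort desc M2): []
Sequence: J4 → J2 → J3 → J1
Makespan calculation:
  J4: M1 done=2, M2 done=13
  J2: M1 done=6, M2 done=19
  J3: M1 done=19, M2 done=34
  J1: M1 done=37, M2 done=55
= Sequence: J4 → J2 → J3 → J1, Makespan: 55


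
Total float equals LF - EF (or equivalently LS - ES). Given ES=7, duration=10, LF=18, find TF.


EF = ES + duration = 7 + 10 = 17
LS = LF - duration = 18 - 10 = 8
Total Float = LF - EF = 18 - 17
(or LS - ES = 8 - 7)
= 1


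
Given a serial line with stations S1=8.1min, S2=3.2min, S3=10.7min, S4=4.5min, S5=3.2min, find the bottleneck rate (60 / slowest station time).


Bottleneck = longest station time
Station times: [8.1, 3.2, 10.7, 4.5, 3.2]
Max = 10.7 min
Rate = 60 / 10.7
= 5.61 units/hour (bottleneck: 10.7min)


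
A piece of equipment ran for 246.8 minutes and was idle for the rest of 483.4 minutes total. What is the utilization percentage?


Utilization = busy / total × 100
= 246.8 / 483.4 × 100
= 51.1%


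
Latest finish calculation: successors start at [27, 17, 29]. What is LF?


LF = min of all successor start times
Successors start at: [27, 17, 29]
LF = min(27, 17, 29)
= 17


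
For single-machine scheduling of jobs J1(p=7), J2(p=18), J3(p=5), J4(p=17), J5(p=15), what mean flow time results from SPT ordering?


SPT order: J3 → J1 → J5 → J4 → J2
Completion times:
  J3: C=5
  J1: C=12
  J5: C=27
  J4: C=44
  J2: C=62
Sum = 150, n = 5
Mean flow = 150/5
= 30.00


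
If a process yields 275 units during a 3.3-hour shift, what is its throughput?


Throughput = units / time
= 275 / 3.3
= 83.3 units/hour


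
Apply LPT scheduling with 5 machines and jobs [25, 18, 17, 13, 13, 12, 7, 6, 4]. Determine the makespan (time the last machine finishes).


Jobs (LPT sorted): [25, 18, 17, 13, 13, 12, 7, 6, 4]
Machines: 5
  J=25 → Machine 1 (load: 0+25=25)
  J=18 → Machine 2 (load: 0+18=18)
  J=17 → Machine 3 (load: 0+17=17)
  J=13 → Machine 4 (load: 0+13=13)
  J=13 → Machine 5 (load: 0+13=13)
  J=12 → Machine 4 (load: 13+12=25)
  J=7 → Machine 5 (load: 13+7=20)
  J=6 → Machine 3 (load: 17+6=23)
  J=4 → Machine 2 (load: 18+4=22)
Machine loads: [25, 22, 23, 25, 20]
Makespan = max = 25 time units


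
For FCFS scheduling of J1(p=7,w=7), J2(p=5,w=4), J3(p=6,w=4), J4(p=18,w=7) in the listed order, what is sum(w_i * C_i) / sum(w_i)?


Completion times:
  J1: C=7, w×C=7×7=49
  J2: C=12, w×C=4×12=48
  J3: C=18, w×C=4×18=72
  J4: C=36, w×C=7×36=252
Sum w×C = 421
Sum w = 22
Weighted avg = 421/22
= 19.14


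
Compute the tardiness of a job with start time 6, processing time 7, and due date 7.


Completion = start + processing = 6 + 7 = 13
Tardiness = max(0, C - d) = max(0, 13 - 7)
= max(0, 6)
= 6


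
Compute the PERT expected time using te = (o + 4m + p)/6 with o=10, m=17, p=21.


te = (o + 4m + p) / 6
= (10 + 4×17 + 21) / 6
= (10 + 68 + 21) / 6
= 99 / 6
= 16.50


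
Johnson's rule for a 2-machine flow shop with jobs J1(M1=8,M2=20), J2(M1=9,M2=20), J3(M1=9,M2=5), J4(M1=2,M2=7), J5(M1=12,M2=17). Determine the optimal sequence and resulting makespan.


Johnson's rule:
Group 1 (M1≤M2, sort by M1): ['J4', 'J1', 'J2', 'J5']
Group 2 (M1>M2, sort desc M2): ['J3']
Sequence: J4 → J1 → J2 → J5 → J3
Makespan calculation:
  J4: M1 done=2, M2 done=9
  J1: M1 done=10, M2 done=30
  J2: M1 done=19, M2 done=50
  J5: M1 done=31, M2 done=67
  J3: M1 done=40, M2 done=72
= Sequence: J4 → J1 → J2 → J5 → J3, Makespan: 72


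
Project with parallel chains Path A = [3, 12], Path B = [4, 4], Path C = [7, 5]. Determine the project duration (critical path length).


Path A: 3 + 12 = 15
Path B: 4 + 4 = 8
Path C: 7 + 5 = 12
Critical path = longest = max(15, 8, 12)
= 15 (Path A)


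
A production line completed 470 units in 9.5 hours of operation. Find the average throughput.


Throughput = units / time
= 470 / 9.5
= 49.5 units/hour


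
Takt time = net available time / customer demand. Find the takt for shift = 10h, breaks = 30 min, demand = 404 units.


Available = 10×60 - 30 = 570 min
Takt time = 570 / 404
= 1.41 min/unit


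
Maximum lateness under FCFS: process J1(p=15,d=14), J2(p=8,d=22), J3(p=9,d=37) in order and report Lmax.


Lateness per job (L = C - d):
  J1: C=15, d=14, L=1
  J2: C=23, d=22, L=1
  J3: C=32, d=37, L=-5
Lmax = max(1, 1, -5)
= 1


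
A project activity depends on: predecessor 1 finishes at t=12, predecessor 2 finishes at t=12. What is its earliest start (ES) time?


ES = max of all predecessor completion times
Predecessors: [12, 12]
ES = max(12, 12)
= 12


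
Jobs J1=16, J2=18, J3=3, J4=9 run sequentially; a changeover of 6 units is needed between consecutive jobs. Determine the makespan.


Makespan = Σ processing + (n-1) × setup
= (16 + 18 + 3 + 9) + (4-1)×6
= 46 + 18
= 64 time units
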